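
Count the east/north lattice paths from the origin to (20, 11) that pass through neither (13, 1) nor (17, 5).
Number of paths = 82270307

Inclusion–exclusion. Total paths: C(31, 20) = 84672315. Through P₁: C(14, 13)·C(17, 7) = 272272. Through P₂: C(22, 17)·C(9, 3) = 2212056. Since P₁ is strictly southwest of P₂, a monotone path through both must visit P₁ then P₂; paths through both = C(14, 13)·C(8, 4)·C(9, 3) = 82320. Avoid both = 84672315 − 272272 − 2212056 + 82320 = 82270307.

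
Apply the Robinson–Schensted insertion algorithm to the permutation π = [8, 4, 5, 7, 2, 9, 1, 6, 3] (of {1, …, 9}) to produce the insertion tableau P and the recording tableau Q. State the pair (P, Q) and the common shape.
P = [1, 3, 6, 9] / [2, 5] / [4, 7] / [8];  Q = [1, 3, 4, 6] / [2, 8] / [5, 9] / [7];  common shape = (4, 2, 2, 1)

Row-insert the values π_1, π_2, … into P one at a time, bumping the leftmost entry strictly greater than the inserted value down to the next row. The recording tableau Q records, in position (i, j), the step at which that cell was added to P.
  Insert 8 (step 1): P = [8];  Q = [1]
  Insert 4 (step 2): P = [4] / [8];  Q = [1] / [2]
  Insert 5 (step 3): P = [4, 5] / [8];  Q = [1, 3] / [2]
  Insert 7 (step 4): P = [4, 5, 7] / [8];  Q = [1, 3, 4] / [2]
  Insert 2 (step 5): P = [2, 5, 7] / [4] / [8];  Q = [1, 3, 4] / [2] / [5]
  Insert 9 (step 6): P = [2, 5, 7, 9] / [4] / [8];  Q = [1, 3, 4, 6] / [2] / [5]
  Insert 1 (step 7): P = [1, 5, 7, 9] / [2] / [4] / [8];  Q = [1, 3, 4, 6] / [2] / [5] / [7]
  Insert 6 (step 8): P = [1, 5, 6, 9] / [2, 7] / [4] / [8];  Q = [1, 3, 4, 6] / [2, 8] / [5] / [7]
  Insert 3 (step 9): P = [1, 3, 6, 9] / [2, 5] / [4, 7] / [8];  Q = [1, 3, 4, 6] / [2, 8] / [5, 9] / [7]
Final shape: (4, 2, 2, 1).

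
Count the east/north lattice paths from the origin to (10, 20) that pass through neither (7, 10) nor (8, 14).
Number of paths = 18252047

Inclusion–exclusion. Total paths: C(30, 10) = 30045015. Through P₁: C(17, 7)·C(13, 3) = 5562128. Through P₂: C(22, 8)·C(8, 2) = 8953560. Since P₁ is strictly southwest of P₂, a monotone path through both must visit P₁ then P₂; paths through both = C(17, 7)·C(5, 1)·C(8, 2) = 2722720. Avoid both = 30045015 − 5562128 − 8953560 + 2722720 = 18252047.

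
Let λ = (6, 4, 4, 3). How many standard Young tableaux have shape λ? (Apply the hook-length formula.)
# SYT of shape (6, 4, 4, 3) = 816816

Hook-length formula: f^λ = n! / Π hook(c), product over all cells c of the Young diagram. For λ = (6, 4, 4, 3), n = 17 boxes. Hook lengths by row (left-to-right, top-to-bottom): [9, 8, 7, 5, 2, 1]; [6, 5, 4, 2]; [5, 4, 3, 1]; [3, 2, 1]. Product of hooks = 435456000. So f^λ = 17! / 435456000 = 355687428096000 / 435456000 = 816816.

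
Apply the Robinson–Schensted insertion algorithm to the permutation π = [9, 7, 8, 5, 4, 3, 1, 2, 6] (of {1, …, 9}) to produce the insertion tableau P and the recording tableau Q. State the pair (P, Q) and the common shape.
P = [1, 2, 6] / [3, 8] / [4] / [5] / [7] / [9];  Q = [1, 3, 9] / [2, 8] / [4] / [5] / [6] / [7];  common shape = (3, 2, 1, 1, 1, 1)

Row-insert the values π_1, π_2, … into P one at a time, bumping the leftmost entry strictly greater than the inserted value down to the next row. The recording tableau Q records, in position (i, j), the step at which that cell was added to P.
  Insert 9 (step 1): P = [9];  Q = [1]
  Insert 7 (step 2): P = [7] / [9];  Q = [1] / [2]
  Insert 8 (step 3): P = [7, 8] / [9];  Q = [1, 3] / [2]
  Insert 5 (step 4): P = [5, 8] / [7] / [9];  Q = [1, 3] / [2] / [4]
  Insert 4 (step 5): P = [4, 8] / [5] / [7] / [9];  Q = [1, 3] / [2] / [4] / [5]
  Insert 3 (step 6): P = [3, 8] / [4] / [5] / [7] / [9];  Q = [1, 3] / [2] / [4] / [5] / [6]
  Insert 1 (step 7): P = [1, 8] / [3] / [4] / [5] / [7] / [9];  Q = [1, 3] / [2] / [4] / [5] / [6] / [7]
  Insert 2 (step 8): P = [1, 2] / [3, 8] / [4] / [5] / [7] / [9];  Q = [1, 3] / [2, 8] / [4] / [5] / [6] / [7]
  Insert 6 (step 9): P = [1, 2, 6] / [3, 8] / [4] / [5] / [7] / [9];  Q = [1, 3, 9] / [2, 8] / [4] / [5] / [6] / [7]
Final shape: (3, 2, 1, 1, 1, 1).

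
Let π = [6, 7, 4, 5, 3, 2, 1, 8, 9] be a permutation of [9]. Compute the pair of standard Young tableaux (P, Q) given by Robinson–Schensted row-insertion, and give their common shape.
P = [1, 5, 8, 9] / [2, 7] / [3] / [4] / [6];  Q = [1, 2, 8, 9] / [3, 4] / [5] / [6] / [7];  common shape = (4, 2, 1, 1, 1)

Row-insert the values π_1, π_2, … into P one at a time, bumping the leftmost entry strictly greater than the inserted value down to the next row. The recording tableau Q records, in position (i, j), the step at which that cell was added to P.
  Insert 6 (step 1): P = [6];  Q = [1]
  Insert 7 (step 2): P = [6, 7];  Q = [1, 2]
  Insert 4 (step 3): P = [4, 7] / [6];  Q = [1, 2] / [3]
  Insert 5 (step 4): P = [4, 5] / [6, 7];  Q = [1, 2] / [3, 4]
  Insert 3 (step 5): P = [3, 5] / [4, 7] / [6];  Q = [1, 2] / [3, 4] / [5]
  Insert 2 (step 6): P = [2, 5] / [3, 7] / [4] / [6];  Q = [1, 2] / [3, 4] / [5] / [6]
  Insert 1 (step 7): P = [1, 5] / [2, 7] / [3] / [4] / [6];  Q = [1, 2] / [3, 4] / [5] / [6] / [7]
  Insert 8 (step 8): P = [1, 5, 8] / [2, 7] / [3] / [4] / [6];  Q = [1, 2, 8] / [3, 4] / [5] / [6] / [7]
  Insert 9 (step 9): P = [1, 5, 8, 9] / [2, 7] / [3] / [4] / [6];  Q = [1, 2, 8, 9] / [3, 4] / [5] / [6] / [7]
Final shape: (4, 2, 1, 1, 1).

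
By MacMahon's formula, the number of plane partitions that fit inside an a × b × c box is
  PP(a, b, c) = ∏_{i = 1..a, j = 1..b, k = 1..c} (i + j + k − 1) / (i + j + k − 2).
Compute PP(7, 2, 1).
PP(7, 2, 1) = 36

Evaluate the triple product over i = 1..7, j = 1..2, k = 1..1. The factors are (2/1) · (3/2) · (3/2) · (4/3) · (4/3) · (5/4) · (5/4) · (6/5) · … (14 factors total). The numerators and denominators telescope so the product is an integer; carrying out the multiplication exactly gives PP(7, 2, 1) = 36.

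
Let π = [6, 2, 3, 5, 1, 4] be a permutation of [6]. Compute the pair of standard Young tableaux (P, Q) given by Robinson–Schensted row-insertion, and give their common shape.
P = [1, 3, 4] / [2, 5] / [6];  Q = [1, 3, 4] / [2, 6] / [5];  common shape = (3, 2, 1)

Row-insert the values π_1, π_2, … into P one at a time, bumping the leftmost entry strictly greater than the inserted value down to the next row. The recording tableau Q records, in position (i, j), the step at which that cell was added to P.
  Insert 6 (step 1): P = [6];  Q = [1]
  Insert 2 (step 2): P = [2] / [6];  Q = [1] / [2]
  Insert 3 (step 3): P = [2, 3] / [6];  Q = [1, 3] / [2]
  Insert 5 (step 4): P = [2, 3, 5] / [6];  Q = [1, 3, 4] / [2]
  Insert 1 (step 5): P = [1, 3, 5] / [2] / [6];  Q = [1, 3, 4] / [2] / [5]
  Insert 4 (step 6): P = [1, 3, 4] / [2, 5] / [6];  Q = [1, 3, 4] / [2, 6] / [5]
Final shape: (3, 2, 1).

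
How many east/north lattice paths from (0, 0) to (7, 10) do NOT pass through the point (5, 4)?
Number of paths = 15920

Total paths from (0, 0) to (7, 10): C(17, 7) = 19448. Paths through (5, 4): (paths (0, 0) → (5, 4)) × (paths (5, 4) → (7, 10)) = C(9, 5) · C(8, 2) = 126 · 28 = 3528. Avoidance count = 19448 − 3528 = 15920.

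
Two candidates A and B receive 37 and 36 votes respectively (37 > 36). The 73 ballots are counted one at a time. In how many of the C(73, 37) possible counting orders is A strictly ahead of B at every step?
Strict-lead orderings = 11959798385860453492

Total orderings of the 73 votes with 37 for A: C(73, 37) = 873065282167813104916. By the Bertrand ballot formula (Cycle Lemma / reflection principle), the number of orderings in which A is strictly ahead of B throughout is (p − q)/(p + q) · C(p + q, p) = (37 − 36)/(37 + 36) · 873065282167813104916 = 11959798385860453492.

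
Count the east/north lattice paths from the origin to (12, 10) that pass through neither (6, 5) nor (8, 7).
Number of paths = 304997

Inclusion–exclusion. Total paths: C(22, 12) = 646646. Through P₁: C(11, 6)·C(11, 6) = 213444. Through P₂: C(15, 8)·C(7, 4) = 225225. Since P₁ is strictly southwest of P₂, a monotone path through both must visit P₁ then P₂; paths through both = C(11, 6)·C(4, 2)·C(7, 4) = 97020. Avoid both = 646646 − 213444 − 225225 + 97020 = 304997.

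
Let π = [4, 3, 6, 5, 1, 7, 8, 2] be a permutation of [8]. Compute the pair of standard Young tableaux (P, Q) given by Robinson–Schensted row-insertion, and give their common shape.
P = [1, 2, 7, 8] / [3, 5] / [4, 6];  Q = [1, 3, 6, 7] / [2, 4] / [5, 8];  common shape = (4, 2, 2)

Row-insert the values π_1, π_2, … into P one at a time, bumping the leftmost entry strictly greater than the inserted value down to the next row. The recording tableau Q records, in position (i, j), the step at which that cell was added to P.
  Insert 4 (step 1): P = [4];  Q = [1]
  Insert 3 (step 2): P = [3] / [4];  Q = [1] / [2]
  Insert 6 (step 3): P = [3, 6] / [4];  Q = [1, 3] / [2]
  Insert 5 (step 4): P = [3, 5] / [4, 6];  Q = [1, 3] / [2, 4]
  Insert 1 (step 5): P = [1, 5] / [3, 6] / [4];  Q = [1, 3] / [2, 4] / [5]
  Insert 7 (step 6): P = [1, 5, 7] / [3, 6] / [4];  Q = [1, 3, 6] / [2, 4] / [5]
  Insert 8 (step 7): P = [1, 5, 7, 8] / [3, 6] / [4];  Q = [1, 3, 6, 7] / [2, 4] / [5]
  Insert 2 (step 8): P = [1, 2, 7, 8] / [3, 5] / [4, 6];  Q = [1, 3, 6, 7] / [2, 4] / [5, 8]
Final shape: (4, 2, 2).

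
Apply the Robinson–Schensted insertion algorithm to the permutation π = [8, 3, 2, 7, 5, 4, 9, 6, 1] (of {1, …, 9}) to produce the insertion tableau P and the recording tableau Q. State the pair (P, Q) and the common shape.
P = [1, 4, 6] / [2, 5, 9] / [3] / [7] / [8];  Q = [1, 4, 7] / [2, 5, 8] / [3] / [6] / [9];  common shape = (3, 3, 1, 1, 1)

Row-insert the values π_1, π_2, … into P one at a time, bumping the leftmost entry strictly greater than the inserted value down to the next row. The recording tableau Q records, in position (i, j), the step at which that cell was added to P.
  Insert 8 (step 1): P = [8];  Q = [1]
  Insert 3 (step 2): P = [3] / [8];  Q = [1] / [2]
  Insert 2 (step 3): P = [2] / [3] / [8];  Q = [1] / [2] / [3]
  Insert 7 (step 4): P = [2, 7] / [3] / [8];  Q = [1, 4] / [2] / [3]
  Insert 5 (step 5): P = [2, 5] / [3, 7] / [8];  Q = [1, 4] / [2, 5] / [3]
  Insert 4 (step 6): P = [2, 4] / [3, 5] / [7] / [8];  Q = [1, 4] / [2, 5] / [3] / [6]
  Insert 9 (step 7): P = [2, 4, 9] / [3, 5] / [7] / [8];  Q = [1, 4, 7] / [2, 5] / [3] / [6]
  Insert 6 (step 8): P = [2, 4, 6] / [3, 5, 9] / [7] / [8];  Q = [1, 4, 7] / [2, 5, 8] / [3] / [6]
  Insert 1 (step 9): P = [1, 4, 6] / [2, 5, 9] / [3] / [7] / [8];  Q = [1, 4, 7] / [2, 5, 8] / [3] / [6] / [9]
Final shape: (3, 3, 1, 1, 1).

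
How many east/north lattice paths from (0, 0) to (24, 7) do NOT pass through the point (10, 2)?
Number of paths = 1862127

Total paths from (0, 0) to (24, 7): C(31, 24) = 2629575. Paths through (10, 2): (paths (0, 0) → (10, 2)) × (paths (10, 2) → (24, 7)) = C(12, 10) · C(19, 14) = 66 · 11628 = 767448. Avoidance count = 2629575 − 767448 = 1862127.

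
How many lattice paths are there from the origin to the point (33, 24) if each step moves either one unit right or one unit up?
Number of paths = 7522327487513475

A monotone lattice path from (0, 0) to (33, 24) consists of 33 east steps and 24 north steps in some order, so it is determined by which 33 of the 57 steps are east. The count is C(57, 33) = 7522327487513475.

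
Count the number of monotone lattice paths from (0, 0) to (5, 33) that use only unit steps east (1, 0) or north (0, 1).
Number of paths = 501942

A monotone lattice path from (0, 0) to (5, 33) consists of 5 east steps and 33 north steps in some order, so it is determined by which 5 of the 38 steps are east. The count is C(38, 5) = 501942.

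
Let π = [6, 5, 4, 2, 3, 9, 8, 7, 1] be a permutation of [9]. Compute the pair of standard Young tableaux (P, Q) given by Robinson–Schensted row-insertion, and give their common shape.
P = [1, 3, 7] / [2, 8] / [4, 9] / [5] / [6];  Q = [1, 5, 6] / [2, 7] / [3, 8] / [4] / [9];  common shape = (3, 2, 2, 1, 1)

Row-insert the values π_1, π_2, … into P one at a time, bumping the leftmost entry strictly greater than the inserted value down to the next row. The recording tableau Q records, in position (i, j), the step at which that cell was added to P.
  Insert 6 (step 1): P = [6];  Q = [1]
  Insert 5 (step 2): P = [5] / [6];  Q = [1] / [2]
  Insert 4 (step 3): P = [4] / [5] / [6];  Q = [1] / [2] / [3]
  Insert 2 (step 4): P = [2] / [4] / [5] / [6];  Q = [1] / [2] / [3] / [4]
  Insert 3 (step 5): P = [2, 3] / [4] / [5] / [6];  Q = [1, 5] / [2] / [3] / [4]
  Insert 9 (step 6): P = [2, 3, 9] / [4] / [5] / [6];  Q = [1, 5, 6] / [2] / [3] / [4]
  Insert 8 (step 7): P = [2, 3, 8] / [4, 9] / [5] / [6];  Q = [1, 5, 6] / [2, 7] / [3] / [4]
  Insert 7 (step 8): P = [2, 3, 7] / [4, 8] / [5, 9] / [6];  Q = [1, 5, 6] / [2, 7] / [3, 8] / [4]
  Insert 1 (step 9): P = [1, 3, 7] / [2, 8] / [4, 9] / [5] / [6];  Q = [1, 5, 6] / [2, 7] / [3, 8] / [4] / [9]
Final shape: (3, 2, 2, 1, 1).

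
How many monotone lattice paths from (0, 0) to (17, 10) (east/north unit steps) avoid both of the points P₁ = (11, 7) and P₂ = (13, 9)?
Number of paths = 4230689

Inclusion–exclusion. Total paths: C(27, 17) = 8436285. Through P₁: C(18, 11)·C(9, 6) = 2673216. Through P₂: C(22, 13)·C(5, 4) = 2487100. Since P₁ is strictly southwest of P₂, a monotone path through both must visit P₁ then P₂; paths through both = C(18, 11)·C(4, 2)·C(5, 4) = 954720. Avoid both = 8436285 − 2673216 − 2487100 + 954720 = 4230689.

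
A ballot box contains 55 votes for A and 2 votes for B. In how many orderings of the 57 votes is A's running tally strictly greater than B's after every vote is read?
Strict-lead orderings = 1484

Total orderings of the 57 votes with 55 for A: C(57, 55) = 1596. By the Bertrand ballot formula (Cycle Lemma / reflection principle), the number of orderings in which A is strictly ahead of B throughout is (p − q)/(p + q) · C(p + q, p) = (55 − 2)/(55 + 2) · 1596 = 1484.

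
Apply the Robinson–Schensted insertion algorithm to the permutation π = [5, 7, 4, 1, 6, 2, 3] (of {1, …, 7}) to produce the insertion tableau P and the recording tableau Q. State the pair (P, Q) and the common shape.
P = [1, 2, 3] / [4, 6] / [5, 7];  Q = [1, 2, 7] / [3, 5] / [4, 6];  common shape = (3, 2, 2)

Row-insert the values π_1, π_2, … into P one at a time, bumping the leftmost entry strictly greater than the inserted value down to the next row. The recording tableau Q records, in position (i, j), the step at which that cell was added to P.
  Insert 5 (step 1): P = [5];  Q = [1]
  Insert 7 (step 2): P = [5, 7];  Q = [1, 2]
  Insert 4 (step 3): P = [4, 7] / [5];  Q = [1, 2] / [3]
  Insert 1 (step 4): P = [1, 7] / [4] / [5];  Q = [1, 2] / [3] / [4]
  Insert 6 (step 5): P = [1, 6] / [4, 7] / [5];  Q = [1, 2] / [3, 5] / [4]
  Insert 2 (step 6): P = [1, 2] / [4, 6] / [5, 7];  Q = [1, 2] / [3, 5] / [4, 6]
  Insert 3 (step 7): P = [1, 2, 3] / [4, 6] / [5, 7];  Q = [1, 2, 7] / [3, 5] / [4, 6]
Final shape: (3, 2, 2).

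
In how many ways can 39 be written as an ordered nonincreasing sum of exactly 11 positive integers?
p(39, 11 parts) = 2812

Partitions of n into exactly k parts are in bijection with partitions of n − k into at most k parts (subtract 1 from each part). So p(39, exactly 11) = p(28, parts ≤ 11). Computing via the recurrence p(m, j) = p(m, j−1) + p(m−j, j) gives 2812.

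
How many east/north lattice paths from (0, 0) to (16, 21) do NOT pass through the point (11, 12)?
Number of paths = 10168914514

Total paths from (0, 0) to (16, 21): C(37, 16) = 12875774670. Paths through (11, 12): (paths (0, 0) → (11, 12)) × (paths (11, 12) → (16, 21)) = C(23, 11) · C(14, 5) = 1352078 · 2002 = 2706860156. Avoidance count = 12875774670 − 2706860156 = 10168914514.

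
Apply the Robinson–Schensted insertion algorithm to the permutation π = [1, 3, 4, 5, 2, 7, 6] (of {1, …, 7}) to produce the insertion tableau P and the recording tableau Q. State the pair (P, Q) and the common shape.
P = [1, 2, 4, 5, 6] / [3, 7];  Q = [1, 2, 3, 4, 6] / [5, 7];  common shape = (5, 2)

Row-insert the values π_1, π_2, … into P one at a time, bumping the leftmost entry strictly greater than the inserted value down to the next row. The recording tableau Q records, in position (i, j), the step at which that cell was added to P.
  Insert 1 (step 1): P = [1];  Q = [1]
  Insert 3 (step 2): P = [1, 3];  Q = [1, 2]
  Insert 4 (step 3): P = [1, 3, 4];  Q = [1, 2, 3]
  Insert 5 (step 4): P = [1, 3, 4, 5];  Q = [1, 2, 3, 4]
  Insert 2 (step 5): P = [1, 2, 4, 5] / [3];  Q = [1, 2, 3, 4] / [5]
  Insert 7 (step 6): P = [1, 2, 4, 5, 7] / [3];  Q = [1, 2, 3, 4, 6] / [5]
  Insert 6 (step 7): P = [1, 2, 4, 5, 6] / [3, 7];  Q = [1, 2, 3, 4, 6] / [5, 7]
Final shape: (5, 2).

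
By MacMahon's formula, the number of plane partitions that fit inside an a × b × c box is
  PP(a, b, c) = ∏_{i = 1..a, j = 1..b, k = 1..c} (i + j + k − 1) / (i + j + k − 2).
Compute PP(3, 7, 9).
PP(3, 7, 9) = 24584605760

Evaluate the triple product over i = 1..3, j = 1..7, k = 1..9. The factors are (2/1) · (3/2) · (4/3) · (5/4) · (6/5) · (7/6) · (8/7) · (9/8) · … (189 factors total). The numerators and denominators telescope so the product is an integer; carrying out the multiplication exactly gives PP(3, 7, 9) = 24584605760.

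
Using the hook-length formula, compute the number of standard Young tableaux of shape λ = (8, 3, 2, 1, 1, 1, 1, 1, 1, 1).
# SYT of shape (8, 3, 2, 1, 1, 1, 1, 1, 1, 1) = 12646400

Hook-length formula: f^λ = n! / Π hook(c), product over all cells c of the Young diagram. For λ = (8, 3, 2, 1, 1, 1, 1, 1, 1, 1), n = 20 boxes. Hook lengths by row (left-to-right, top-to-bottom): [17, 9, 7, 5, 4, 3, 2, 1]; [11, 3, 1]; [9, 1]; [7]; [6]; [5]; [4]; [3]; [2]; [1]. Product of hooks = 192379017600. So f^λ = 20! / 192379017600 = 2432902008176640000 / 192379017600 = 12646400.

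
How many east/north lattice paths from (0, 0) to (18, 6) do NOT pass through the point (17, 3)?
Number of paths = 130036

Total paths from (0, 0) to (18, 6): C(24, 18) = 134596. Paths through (17, 3): (paths (0, 0) → (17, 3)) × (paths (17, 3) → (18, 6)) = C(20, 17) · C(4, 1) = 1140 · 4 = 4560. Avoidance count = 134596 − 4560 = 130036.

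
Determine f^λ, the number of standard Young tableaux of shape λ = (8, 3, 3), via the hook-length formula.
# SYT of shape (8, 3, 3) = 7007

Hook-length formula: f^λ = n! / Π hook(c), product over all cells c of the Young diagram. For λ = (8, 3, 3), n = 14 boxes. Hook lengths by row (left-to-right, top-to-bottom): [10, 9, 8, 5, 4, 3, 2, 1]; [4, 3, 2]; [3, 2, 1]. Product of hooks = 12441600. So f^λ = 14! / 12441600 = 87178291200 / 12441600 = 7007.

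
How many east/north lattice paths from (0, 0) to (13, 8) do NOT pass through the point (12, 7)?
Number of paths = 102714

Total paths from (0, 0) to (13, 8): C(21, 13) = 203490. Paths through (12, 7): (paths (0, 0) → (12, 7)) × (paths (12, 7) → (13, 8)) = C(19, 12) · C(2, 1) = 50388 · 2 = 100776. Avoidance count = 203490 − 100776 = 102714.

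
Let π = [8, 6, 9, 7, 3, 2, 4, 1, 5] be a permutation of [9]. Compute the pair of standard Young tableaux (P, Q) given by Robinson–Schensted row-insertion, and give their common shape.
P = [1, 4, 5] / [2, 7] / [3, 9] / [6] / [8];  Q = [1, 3, 9] / [2, 4] / [5, 7] / [6] / [8];  common shape = (3, 2, 2, 1, 1)

Row-insert the values π_1, π_2, … into P one at a time, bumping the leftmost entry strictly greater than the inserted value down to the next row. The recording tableau Q records, in position (i, j), the step at which that cell was added to P.
  Insert 8 (step 1): P = [8];  Q = [1]
  Insert 6 (step 2): P = [6] / [8];  Q = [1] / [2]
  Insert 9 (step 3): P = [6, 9] / [8];  Q = [1, 3] / [2]
  Insert 7 (step 4): P = [6, 7] / [8, 9];  Q = [1, 3] / [2, 4]
  Insert 3 (step 5): P = [3, 7] / [6, 9] / [8];  Q = [1, 3] / [2, 4] / [5]
  Insert 2 (step 6): P = [2, 7] / [3, 9] / [6] / [8];  Q = [1, 3] / [2, 4] / [5] / [6]
  Insert 4 (step 7): P = [2, 4] / [3, 7] / [6, 9] / [8];  Q = [1, 3] / [2, 4] / [5, 7] / [6]
  Insert 1 (step 8): P = [1, 4] / [2, 7] / [3, 9] / [6] / [8];  Q = [1, 3] / [2, 4] / [5, 7] / [6] / [8]
  Insert 5 (step 9): P = [1, 4, 5] / [2, 7] / [3, 9] / [6] / [8];  Q = [1, 3, 9] / [2, 4] / [5, 7] / [6] / [8]
Final shape: (3, 2, 2, 1, 1).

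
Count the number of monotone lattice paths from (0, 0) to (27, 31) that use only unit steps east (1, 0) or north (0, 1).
Number of paths = 26252279997448736

A monotone lattice path from (0, 0) to (27, 31) consists of 27 east steps and 31 north steps in some order, so it is determined by which 27 of the 58 steps are east. The count is C(58, 27) = 26252279997448736.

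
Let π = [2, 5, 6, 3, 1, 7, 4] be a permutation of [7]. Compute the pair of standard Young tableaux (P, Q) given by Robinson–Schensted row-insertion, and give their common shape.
P = [1, 3, 4, 7] / [2, 6] / [5];  Q = [1, 2, 3, 6] / [4, 7] / [5];  common shape = (4, 2, 1)

Row-insert the values π_1, π_2, … into P one at a time, bumping the leftmost entry strictly greater than the inserted value down to the next row. The recording tableau Q records, in position (i, j), the step at which that cell was added to P.
  Insert 2 (step 1): P = [2];  Q = [1]
  Insert 5 (step 2): P = [2, 5];  Q = [1, 2]
  Insert 6 (step 3): P = [2, 5, 6];  Q = [1, 2, 3]
  Insert 3 (step 4): P = [2, 3, 6] / [5];  Q = [1, 2, 3] / [4]
  Insert 1 (step 5): P = [1, 3, 6] / [2] / [5];  Q = [1, 2, 3] / [4] / [5]
  Insert 7 (step 6): P = [1, 3, 6, 7] / [2] / [5];  Q = [1, 2, 3, 6] / [4] / [5]
  Insert 4 (step 7): P = [1, 3, 4, 7] / [2, 6] / [5];  Q = [1, 2, 3, 6] / [4, 7] / [5]
Final shape: (4, 2, 1).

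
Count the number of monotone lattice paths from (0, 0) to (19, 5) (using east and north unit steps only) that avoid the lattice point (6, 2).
Number of paths = 26824

Total paths from (0, 0) to (19, 5): C(24, 19) = 42504. Paths through (6, 2): (paths (0, 0) → (6, 2)) × (paths (6, 2) → (19, 5)) = C(8, 6) · C(16, 13) = 28 · 560 = 15680. Avoidance count = 42504 − 15680 = 26824.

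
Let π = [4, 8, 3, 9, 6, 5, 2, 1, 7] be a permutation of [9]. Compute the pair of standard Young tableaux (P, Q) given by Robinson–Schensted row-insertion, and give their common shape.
P = [1, 5, 7] / [2, 6, 9] / [3] / [4] / [8];  Q = [1, 2, 4] / [3, 5, 9] / [6] / [7] / [8];  common shape = (3, 3, 1, 1, 1)

Row-insert the values π_1, π_2, … into P one at a time, bumping the leftmost entry strictly greater than the inserted value down to the next row. The recording tableau Q records, in position (i, j), the step at which that cell was added to P.
  Insert 4 (step 1): P = [4];  Q = [1]
  Insert 8 (step 2): P = [4, 8];  Q = [1, 2]
  Insert 3 (step 3): P = [3, 8] / [4];  Q = [1, 2] / [3]
  Insert 9 (step 4): P = [3, 8, 9] / [4];  Q = [1, 2, 4] / [3]
  Insert 6 (step 5): P = [3, 6, 9] / [4, 8];  Q = [1, 2, 4] / [3, 5]
  Insert 5 (step 6): P = [3, 5, 9] / [4, 6] / [8];  Q = [1, 2, 4] / [3, 5] / [6]
  Insert 2 (step 7): P = [2, 5, 9] / [3, 6] / [4] / [8];  Q = [1, 2, 4] / [3, 5] / [6] / [7]
  Insert 1 (step 8): P = [1, 5, 9] / [2, 6] / [3] / [4] / [8];  Q = [1, 2, 4] / [3, 5] / [6] / [7] / [8]
  Insert 7 (step 9): P = [1, 5, 7] / [2, 6, 9] / [3] / [4] / [8];  Q = [1, 2, 4] / [3, 5, 9] / [6] / [7] / [8]
Final shape: (3, 3, 1, 1, 1).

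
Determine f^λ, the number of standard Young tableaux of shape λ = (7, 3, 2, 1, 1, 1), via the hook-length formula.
# SYT of shape (7, 3, 2, 1, 1, 1) = 150150

Hook-length formula: f^λ = n! / Π hook(c), product over all cells c of the Young diagram. For λ = (7, 3, 2, 1, 1, 1), n = 15 boxes. Hook lengths by row (left-to-right, top-to-bottom): [12, 8, 6, 4, 3, 2, 1]; [7, 3, 1]; [5, 1]; [3]; [2]; [1]. Product of hooks = 8709120. So f^λ = 15! / 8709120 = 1307674368000 / 8709120 = 150150.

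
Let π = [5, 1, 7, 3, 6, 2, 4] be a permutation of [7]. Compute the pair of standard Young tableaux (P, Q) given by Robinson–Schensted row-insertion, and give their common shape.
P = [1, 2, 4] / [3, 6] / [5, 7];  Q = [1, 3, 5] / [2, 4] / [6, 7];  common shape = (3, 2, 2)

Row-insert the values π_1, π_2, … into P one at a time, bumping the leftmost entry strictly greater than the inserted value down to the next row. The recording tableau Q records, in position (i, j), the step at which that cell was added to P.
  Insert 5 (step 1): P = [5];  Q = [1]
  Insert 1 (step 2): P = [1] / [5];  Q = [1] / [2]
  Insert 7 (step 3): P = [1, 7] / [5];  Q = [1, 3] / [2]
  Insert 3 (step 4): P = [1, 3] / [5, 7];  Q = [1, 3] / [2, 4]
  Insert 6 (step 5): P = [1, 3, 6] / [5, 7];  Q = [1, 3, 5] / [2, 4]
  Insert 2 (step 6): P = [1, 2, 6] / [3, 7] / [5];  Q = [1, 3, 5] / [2, 4] / [6]
  Insert 4 (step 7): P = [1, 2, 4] / [3, 6] / [5, 7];  Q = [1, 3, 5] / [2, 4] / [6, 7]
Final shape: (3, 2, 2).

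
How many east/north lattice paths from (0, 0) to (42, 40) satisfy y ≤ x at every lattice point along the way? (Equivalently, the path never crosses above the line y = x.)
Number of paths = 28930511320266545825220

By the reflection principle (André's argument), the number of monotone paths to (42, 40) with n ≤ m that never go above y = x is C(82, 42) − C(82, 43) = 414670662257153823494820 − 385740150936887277669600 = 28930511320266545825220.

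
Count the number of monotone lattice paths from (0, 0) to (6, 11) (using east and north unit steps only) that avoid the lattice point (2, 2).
Number of paths = 8086

Total paths from (0, 0) to (6, 11): C(17, 6) = 12376. Paths through (2, 2): (paths (0, 0) → (2, 2)) × (paths (2, 2) → (6, 11)) = C(4, 2) · C(13, 4) = 6 · 715 = 4290. Avoidance count = 12376 − 4290 = 8086.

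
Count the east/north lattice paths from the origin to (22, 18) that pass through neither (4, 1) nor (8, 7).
Number of paths = 66689324550

Inclusion–exclusion. Total paths: C(40, 22) = 113380261800. Through P₁: C(5, 4)·C(35, 18) = 22687838250. Through P₂: C(15, 8)·C(25, 14) = 28683369000. Since P₁ is strictly southwest of P₂, a monotone path through both must visit P₁ then P₂; paths through both = C(5, 4)·C(10, 4)·C(25, 14) = 4680270000. Avoid both = 113380261800 − 22687838250 − 28683369000 + 4680270000 = 66689324550.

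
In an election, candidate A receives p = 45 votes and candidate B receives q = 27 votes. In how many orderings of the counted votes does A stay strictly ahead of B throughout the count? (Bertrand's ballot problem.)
Strict-lead orderings = 11752797069016395728

Total orderings of the 72 votes with 45 for A: C(72, 45) = 47011188276065582912. By the Bertrand ballot formula (Cycle Lemma / reflection principle), the number of orderings in which A is strictly ahead of B throughout is (p − q)/(p + q) · C(p + q, p) = (45 − 27)/(45 + 27) · 47011188276065582912 = 11752797069016395728.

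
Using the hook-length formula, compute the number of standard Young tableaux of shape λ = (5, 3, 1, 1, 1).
# SYT of shape (5, 3, 1, 1, 1) = 1540

Hook-length formula: f^λ = n! / Π hook(c), product over all cells c of the Young diagram. For λ = (5, 3, 1, 1, 1), n = 11 boxes. Hook lengths by row (left-to-right, top-to-bottom): [9, 5, 4, 2, 1]; [6, 2, 1]; [3]; [2]; [1]. Product of hooks = 25920. So f^λ = 11! / 25920 = 39916800 / 25920 = 1540.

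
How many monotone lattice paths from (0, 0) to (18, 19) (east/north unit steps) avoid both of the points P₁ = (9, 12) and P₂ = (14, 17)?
Number of paths = 11443390225

Inclusion–exclusion. Total paths: C(37, 18) = 17672631900. Through P₁: C(21, 9)·C(16, 9) = 3362559200. Through P₂: C(31, 14)·C(6, 4) = 3977737875. Since P₁ is strictly southwest of P₂, a monotone path through both must visit P₁ then P₂; paths through both = C(21, 9)·C(10, 5)·C(6, 4) = 1111055400. Avoid both = 17672631900 − 3362559200 − 3977737875 + 1111055400 = 11443390225.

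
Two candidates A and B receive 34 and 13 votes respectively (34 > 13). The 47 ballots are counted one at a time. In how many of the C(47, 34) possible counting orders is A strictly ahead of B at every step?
Strict-lead orderings = 62855613135

Total orderings of the 47 votes with 34 for A: C(47, 34) = 140676848445. By the Bertrand ballot formula (Cycle Lemma / reflection principle), the number of orderings in which A is strictly ahead of B throughout is (p − q)/(p + q) · C(p + q, p) = (34 − 13)/(34 + 13) · 140676848445 = 62855613135.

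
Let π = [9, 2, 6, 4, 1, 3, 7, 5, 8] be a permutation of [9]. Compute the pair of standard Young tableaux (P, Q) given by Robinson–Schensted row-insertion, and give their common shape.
P = [1, 3, 5, 8] / [2, 4, 7] / [6] / [9];  Q = [1, 3, 7, 9] / [2, 6, 8] / [4] / [5];  common shape = (4, 3, 1, 1)

Row-insert the values π_1, π_2, … into P one at a time, bumping the leftmost entry strictly greater than the inserted value down to the next row. The recording tableau Q records, in position (i, j), the step at which that cell was added to P.
  Insert 9 (step 1): P = [9];  Q = [1]
  Insert 2 (step 2): P = [2] / [9];  Q = [1] / [2]
  Insert 6 (step 3): P = [2, 6] / [9];  Q = [1, 3] / [2]
  Insert 4 (step 4): P = [2, 4] / [6] / [9];  Q = [1, 3] / [2] / [4]
  Insert 1 (step 5): P = [1, 4] / [2] / [6] / [9];  Q = [1, 3] / [2] / [4] / [5]
  Insert 3 (step 6): P = [1, 3] / [2, 4] / [6] / [9];  Q = [1, 3] / [2, 6] / [4] / [5]
  Insert 7 (step 7): P = [1, 3, 7] / [2, 4] / [6] / [9];  Q = [1, 3, 7] / [2, 6] / [4] / [5]
  Insert 5 (step 8): P = [1, 3, 5] / [2, 4, 7] / [6] / [9];  Q = [1, 3, 7] / [2, 6, 8] / [4] / [5]
  Insert 8 (step 9): P = [1, 3, 5, 8] / [2, 4, 7] / [6] / [9];  Q = [1, 3, 7, 9] / [2, 6, 8] / [4] / [5]
Final shape: (4, 3, 1, 1).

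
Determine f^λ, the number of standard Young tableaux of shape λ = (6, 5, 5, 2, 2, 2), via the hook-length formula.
# SYT of shape (6, 5, 5, 2, 2, 2) = 1018467450

Hook-length formula: f^λ = n! / Π hook(c), product over all cells c of the Young diagram. For λ = (6, 5, 5, 2, 2, 2), n = 22 boxes. Hook lengths by row (left-to-right, top-to-bottom): [11, 10, 6, 5, 4, 1]; [9, 8, 4, 3, 2]; [8, 7, 3, 2, 1]; [4, 3]; [3, 2]; [2, 1]. Product of hooks = 1103619686400. So f^λ = 22! / 1103619686400 = 1124000727777607680000 / 1103619686400 = 1018467450.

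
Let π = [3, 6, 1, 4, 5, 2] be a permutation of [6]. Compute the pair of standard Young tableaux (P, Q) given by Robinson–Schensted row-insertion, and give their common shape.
P = [1, 2, 5] / [3, 4] / [6];  Q = [1, 2, 5] / [3, 4] / [6];  common shape = (3, 2, 1)

Row-insert the values π_1, π_2, … into P one at a time, bumping the leftmost entry strictly greater than the inserted value down to the next row. The recording tableau Q records, in position (i, j), the step at which that cell was added to P.
  Insert 3 (step 1): P = [3];  Q = [1]
  Insert 6 (step 2): P = [3, 6];  Q = [1, 2]
  Insert 1 (step 3): P = [1, 6] / [3];  Q = [1, 2] / [3]
  Insert 4 (step 4): P = [1, 4] / [3, 6];  Q = [1, 2] / [3, 4]
  Insert 5 (step 5): P = [1, 4, 5] / [3, 6];  Q = [1, 2, 5] / [3, 4]
  Insert 2 (step 6): P = [1, 2, 5] / [3, 4] / [6];  Q = [1, 2, 5] / [3, 4] / [6]
Final shape: (3, 2, 1).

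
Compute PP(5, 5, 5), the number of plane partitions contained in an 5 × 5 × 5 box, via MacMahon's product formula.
PP(5, 5, 5) = 267227532

Evaluate the triple product over i = 1..5, j = 1..5, k = 1..5. The factors are (2/1) · (3/2) · (4/3) · (5/4) · (6/5) · (3/2) · (4/3) · (5/4) · … (125 factors total). The numerators and denominators telescope so the product is an integer; carrying out the multiplication exactly gives PP(5, 5, 5) = 267227532.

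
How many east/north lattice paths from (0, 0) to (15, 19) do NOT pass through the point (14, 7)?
Number of paths = 1854455880

Total paths from (0, 0) to (15, 19): C(34, 15) = 1855967520. Paths through (14, 7): (paths (0, 0) → (14, 7)) × (paths (14, 7) → (15, 19)) = C(21, 14) · C(13, 1) = 116280 · 13 = 1511640. Avoidance count = 1855967520 − 1511640 = 1854455880.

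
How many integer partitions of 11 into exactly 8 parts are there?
p(11, 8 parts) = 3

Partitions of n into exactly k parts ↔ partitions of n − k into at most k parts (subtract 1 from each part). For n = 11, k = 8, the partitions are: 4+1+1+1+1+1+1+1, 3+2+1+1+1+1+1+1, 2+2+2+1+1+1+1+1. Count = 3.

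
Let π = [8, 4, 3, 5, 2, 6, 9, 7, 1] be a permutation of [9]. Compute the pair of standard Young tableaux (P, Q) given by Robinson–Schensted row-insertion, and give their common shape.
P = [1, 5, 6, 7] / [2, 9] / [3] / [4] / [8];  Q = [1, 4, 6, 7] / [2, 8] / [3] / [5] / [9];  common shape = (4, 2, 1, 1, 1)

Row-insert the values π_1, π_2, … into P one at a time, bumping the leftmost entry strictly greater than the inserted value down to the next row. The recording tableau Q records, in position (i, j), the step at which that cell was added to P.
  Insert 8 (step 1): P = [8];  Q = [1]
  Insert 4 (step 2): P = [4] / [8];  Q = [1] / [2]
  Insert 3 (step 3): P = [3] / [4] / [8];  Q = [1] / [2] / [3]
  Insert 5 (step 4): P = [3, 5] / [4] / [8];  Q = [1, 4] / [2] / [3]
  Insert 2 (step 5): P = [2, 5] / [3] / [4] / [8];  Q = [1, 4] / [2] / [3] / [5]
  Insert 6 (step 6): P = [2, 5, 6] / [3] / [4] / [8];  Q = [1, 4, 6] / [2] / [3] / [5]
  Insert 9 (step 7): P = [2, 5, 6, 9] / [3] / [4] / [8];  Q = [1, 4, 6, 7] / [2] / [3] / [5]
  Insert 7 (step 8): P = [2, 5, 6, 7] / [3, 9] / [4] / [8];  Q = [1, 4, 6, 7] / [2, 8] / [3] / [5]
  Insert 1 (step 9): P = [1, 5, 6, 7] / [2, 9] / [3] / [4] / [8];  Q = [1, 4, 6, 7] / [2, 8] / [3] / [5] / [9]
Final shape: (4, 2, 1, 1, 1).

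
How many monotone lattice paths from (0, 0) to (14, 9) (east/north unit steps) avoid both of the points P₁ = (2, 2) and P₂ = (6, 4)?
Number of paths = 360422

Inclusion–exclusion. Total paths: C(23, 14) = 817190. Through P₁: C(4, 2)·C(19, 12) = 302328. Through P₂: C(10, 6)·C(13, 8) = 270270. Since P₁ is strictly southwest of P₂, a monotone path through both must visit P₁ then P₂; paths through both = C(4, 2)·C(6, 4)·C(13, 8) = 115830. Avoid both = 817190 − 302328 − 270270 + 115830 = 360422.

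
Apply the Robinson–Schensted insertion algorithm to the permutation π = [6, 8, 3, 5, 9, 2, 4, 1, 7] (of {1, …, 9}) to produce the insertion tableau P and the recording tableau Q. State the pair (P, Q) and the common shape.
P = [1, 4, 7] / [2, 5, 9] / [3, 8] / [6];  Q = [1, 2, 5] / [3, 4, 9] / [6, 7] / [8];  common shape = (3, 3, 2, 1)

Row-insert the values π_1, π_2, … into P one at a time, bumping the leftmost entry strictly greater than the inserted value down to the next row. The recording tableau Q records, in position (i, j), the step at which that cell was added to P.
  Insert 6 (step 1): P = [6];  Q = [1]
  Insert 8 (step 2): P = [6, 8];  Q = [1, 2]
  Insert 3 (step 3): P = [3, 8] / [6];  Q = [1, 2] / [3]
  Insert 5 (step 4): P = [3, 5] / [6, 8];  Q = [1, 2] / [3, 4]
  Insert 9 (step 5): P = [3, 5, 9] / [6, 8];  Q = [1, 2, 5] / [3, 4]
  Insert 2 (step 6): P = [2, 5, 9] / [3, 8] / [6];  Q = [1, 2, 5] / [3, 4] / [6]
  Insert 4 (step 7): P = [2, 4, 9] / [3, 5] / [6, 8];  Q = [1, 2, 5] / [3, 4] / [6, 7]
  Insert 1 (step 8): P = [1, 4, 9] / [2, 5] / [3, 8] / [6];  Q = [1, 2, 5] / [3, 4] / [6, 7] / [8]
  Insert 7 (step 9): P = [1, 4, 7] / [2, 5, 9] / [3, 8] / [6];  Q = [1, 2, 5] / [3, 4, 9] / [6, 7] / [8]
Final shape: (3, 3, 2, 1).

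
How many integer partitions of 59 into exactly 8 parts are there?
p(59, 8 parts) = 33940

Partitions of n into exactly k parts are in bijection with partitions of n − k into at most k parts (subtract 1 from each part). So p(59, exactly 8) = p(51, parts ≤ 8). Computing via the recurrence p(m, j) = p(m, j−1) + p(m−j, j) gives 33940.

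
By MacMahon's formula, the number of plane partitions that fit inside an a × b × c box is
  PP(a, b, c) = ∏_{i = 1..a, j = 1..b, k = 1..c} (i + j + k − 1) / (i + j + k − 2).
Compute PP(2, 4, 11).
PP(2, 4, 11) = 496860

Evaluate the triple product over i = 1..2, j = 1..4, k = 1..11. The factors are (2/1) · (3/2) · (4/3) · (5/4) · (6/5) · (7/6) · (8/7) · (9/8) · … (88 factors total). The numerators and denominators telescope so the product is an integer; carrying out the multiplication exactly gives PP(2, 4, 11) = 496860.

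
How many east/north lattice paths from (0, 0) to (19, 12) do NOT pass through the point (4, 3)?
Number of paths = 95357885

Total paths from (0, 0) to (19, 12): C(31, 19) = 141120525. Paths through (4, 3): (paths (0, 0) → (4, 3)) × (paths (4, 3) → (19, 12)) = C(7, 4) · C(24, 15) = 35 · 1307504 = 45762640. Avoidance count = 141120525 − 45762640 = 95357885.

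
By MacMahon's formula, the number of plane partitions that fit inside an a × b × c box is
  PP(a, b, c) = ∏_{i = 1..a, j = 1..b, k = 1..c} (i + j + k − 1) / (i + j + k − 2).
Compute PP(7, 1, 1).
PP(7, 1, 1) = 8

Evaluate the triple product over i = 1..7, j = 1..1, k = 1..1. The factors are (2/1) · (3/2) · (4/3) · (5/4) · (6/5) · (7/6) · (8/7). The numerators and denominators telescope so the product is an integer; carrying out the multiplication exactly gives PP(7, 1, 1) = 8.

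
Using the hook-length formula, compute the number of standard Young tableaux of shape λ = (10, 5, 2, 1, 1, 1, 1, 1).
# SYT of shape (10, 5, 2, 1, 1, 1, 1, 1) = 358525440

Hook-length formula: f^λ = n! / Π hook(c), product over all cells c of the Young diagram. For λ = (10, 5, 2, 1, 1, 1, 1, 1), n = 22 boxes. Hook lengths by row (left-to-right, top-to-bottom): [17, 11, 9, 8, 7, 5, 4, 3, 2, 1]; [11, 5, 3, 2, 1]; [7, 1]; [5]; [4]; [3]; [2]; [1]. Product of hooks = 3135065472000. So f^λ = 22! / 3135065472000 = 1124000727777607680000 / 3135065472000 = 358525440.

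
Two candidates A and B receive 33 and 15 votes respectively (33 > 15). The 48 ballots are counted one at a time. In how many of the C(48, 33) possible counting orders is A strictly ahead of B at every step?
Strict-lead orderings = 409972529754

Total orderings of the 48 votes with 33 for A: C(48, 33) = 1093260079344. By the Bertrand ballot formula (Cycle Lemma / reflection principle), the number of orderings in which A is strictly ahead of B throughout is (p − q)/(p + q) · C(p + q, p) = (33 − 15)/(33 + 15) · 1093260079344 = 409972529754.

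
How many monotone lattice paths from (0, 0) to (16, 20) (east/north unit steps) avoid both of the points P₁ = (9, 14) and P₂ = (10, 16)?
Number of paths = 5304939420

Inclusion–exclusion. Total paths: C(36, 16) = 7307872110. Through P₁: C(23, 9)·C(13, 7) = 1402298040. Through P₂: C(26, 10)·C(10, 6) = 1115464350. Since P₁ is strictly southwest of P₂, a monotone path through both must visit P₁ then P₂; paths through both = C(23, 9)·C(3, 1)·C(10, 6) = 514829700. Avoid both = 7307872110 − 1402298040 − 1115464350 + 514829700 = 5304939420.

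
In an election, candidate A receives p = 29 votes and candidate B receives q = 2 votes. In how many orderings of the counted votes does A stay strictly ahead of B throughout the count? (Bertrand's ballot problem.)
Strict-lead orderings = 405

Total orderings of the 31 votes with 29 for A: C(31, 29) = 465. By the Bertrand ballot formula (Cycle Lemma / reflection principle), the number of orderings in which A is strictly ahead of B throughout is (p − q)/(p + q) · C(p + q, p) = (29 − 2)/(29 + 2) · 465 = 405.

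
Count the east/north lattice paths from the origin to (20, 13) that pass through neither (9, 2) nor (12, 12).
Number of paths = 510171846

Inclusion–exclusion. Total paths: C(33, 20) = 573166440. Through P₁: C(11, 9)·C(22, 11) = 38798760. Through P₂: C(24, 12)·C(9, 8) = 24337404. Since P₁ is strictly southwest of P₂, a monotone path through both must visit P₁ then P₂; paths through both = C(11, 9)·C(13, 3)·C(9, 8) = 141570. Avoid both = 573166440 − 38798760 − 24337404 + 141570 = 510171846.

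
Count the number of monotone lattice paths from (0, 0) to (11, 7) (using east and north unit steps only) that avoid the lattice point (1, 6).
Number of paths = 31747

Total paths from (0, 0) to (11, 7): C(18, 11) = 31824. Paths through (1, 6): (paths (0, 0) → (1, 6)) × (paths (1, 6) → (11, 7)) = C(7, 1) · C(11, 10) = 7 · 11 = 77. Avoidance count = 31824 − 77 = 31747.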